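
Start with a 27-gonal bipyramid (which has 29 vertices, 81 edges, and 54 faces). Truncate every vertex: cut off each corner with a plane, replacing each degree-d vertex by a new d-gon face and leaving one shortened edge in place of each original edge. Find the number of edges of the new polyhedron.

243

Truncation replaces each original edge-end by a new vertex, so V′ = 2E = 162.
Each original edge survives, and each old vertex of degree d contributes d new edges; summing degrees gives Σd = 2E, so E′ = E + 2E = 3E = 243.
Each original face survives and each original vertex becomes one new face: F′ = F + V = 83.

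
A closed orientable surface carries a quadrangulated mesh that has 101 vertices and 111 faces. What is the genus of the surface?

6

Every face is a square, so 2E = 4·111 = 444, giving E = 222.
χ = V − E + F = 101 − 222 + 111 = -10.
For a closed orientable surface χ = 2 − 2g, so g = (2 − (-10))/2 = 6.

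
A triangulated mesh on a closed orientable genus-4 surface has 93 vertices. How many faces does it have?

χ = 2 − 2·4 = -6, and every face is a triangle so 3F = 2E.
V − E + F = -6 with E = 3F/2 gives 93 − (3/2 − 1)·F = -6, so F = 198 and E = 297.

198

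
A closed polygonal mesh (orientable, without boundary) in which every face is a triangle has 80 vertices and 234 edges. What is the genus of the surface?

Every face is a triangle and each edge borders two faces, so 3F = 2·234, giving F = 156.
χ = V − E + F = 80 − 234 + 156 = 2.
For a closed orientable surface χ = 2 − 2g, so g = (2 − (2))/2 = 0.

0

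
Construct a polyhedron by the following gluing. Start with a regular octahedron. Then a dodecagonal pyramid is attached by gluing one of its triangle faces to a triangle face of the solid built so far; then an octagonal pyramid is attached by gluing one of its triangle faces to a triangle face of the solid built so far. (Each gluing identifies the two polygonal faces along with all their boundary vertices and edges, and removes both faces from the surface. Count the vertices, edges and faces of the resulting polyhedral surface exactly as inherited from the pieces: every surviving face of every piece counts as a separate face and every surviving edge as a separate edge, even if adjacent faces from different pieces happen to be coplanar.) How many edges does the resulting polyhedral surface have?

A regular octahedron: V=6, E=12, F=8.
Attach a dodecagonal pyramid (V=13, E=24, F=13) along a 3-gon: merge 3 vertices and 3 edges, delete both glued faces → V=16, E=33, F=19.
Attach an octagonal pyramid (V=9, E=16, F=9) along a 3-gon: merge 3 vertices and 3 edges, delete both glued faces → V=22, E=46, F=26.
Check: V − E + F = 22 − 46 + 26 = 2.

46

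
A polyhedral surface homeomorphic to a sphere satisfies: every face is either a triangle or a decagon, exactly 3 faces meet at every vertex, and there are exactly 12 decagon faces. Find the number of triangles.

20

Let x be the number of triangles; then F = 12 + x.
Edge–face incidences: 2E = 10·12 + 3·x = 120 + 3x.
Every vertex has degree 3, so 3V = 2E.
Euler: V − E + F = 2 ⇒ (2E)/3 − E + (12 + x) = 2.
Multiply by 6: 2·(2E) − 3·(2E) + 6·(12 + x) = 12, i.e. 72 + 6x − (120 + 3x) = 12.
Collecting terms: 3x − 48 = 12, so 3x = 60, so x = 20.
Then 2E = 120 + 3·20 = 180, so E = 90, V = 2E/3 = 60, F = 12 + 20 = 32.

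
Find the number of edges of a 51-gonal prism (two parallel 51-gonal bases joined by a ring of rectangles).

153

A prism on an n-gon has two n-gon bases and n rectangular sides: V = 2·51 = 102, E = 3·51 = 153, F = 51 + 2 = 53.
Check: V − E + F = 102 − 153 + 53 = 2.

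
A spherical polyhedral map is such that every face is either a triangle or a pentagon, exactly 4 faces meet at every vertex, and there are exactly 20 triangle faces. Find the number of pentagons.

12

Let x be the number of pentagons; then F = 20 + x.
Edge–face incidences: 2E = 3·20 + 5·x = 60 + 5x.
Every vertex has degree 4, so 4V = 2E.
Euler: V − E + F = 2 ⇒ (2E)/4 − E + (20 + x) = 2.
Multiply by 8: 2·(2E) − 4·(2E) + 8·(20 + x) = 16, i.e. 160 + 8x − 2·(60 + 5x) = 16.
Collecting terms: −2x + 40 = 16, so −2x = −24, so x = 12.
Then 2E = 60 + 5·12 = 120, so E = 60, V = 2E/4 = 30, F = 20 + 12 = 32.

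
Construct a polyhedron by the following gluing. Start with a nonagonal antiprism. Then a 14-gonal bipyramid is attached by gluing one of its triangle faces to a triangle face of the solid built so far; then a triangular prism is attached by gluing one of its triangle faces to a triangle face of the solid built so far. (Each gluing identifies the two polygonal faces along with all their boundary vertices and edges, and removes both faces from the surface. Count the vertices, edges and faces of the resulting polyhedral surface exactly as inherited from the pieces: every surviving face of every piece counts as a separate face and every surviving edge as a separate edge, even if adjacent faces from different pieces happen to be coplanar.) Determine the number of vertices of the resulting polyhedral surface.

A nonagonal antiprism: V=18, E=36, F=20.
Attach a 14-gonal bipyramid (V=16, E=42, F=28) along a 3-gon: merge 3 vertices and 3 edges, delete both glued faces → V=31, E=75, F=46.
Attach a triangular prism (V=6, E=9, F=5) along a 3-gon: merge 3 vertices and 3 edges, delete both glued faces → V=34, E=81, F=49.
Check: V − E + F = 34 − 81 + 49 = 2.

34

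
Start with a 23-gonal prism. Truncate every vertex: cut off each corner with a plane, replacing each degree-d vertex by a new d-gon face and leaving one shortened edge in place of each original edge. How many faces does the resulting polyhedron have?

The base solid has V = 46, E = 69, F = 25.
Truncation replaces each original edge-end by a new vertex, so V′ = 2E = 138.
Each original edge survives, and each old vertex of degree d contributes d new edges; summing degrees gives Σd = 2E, so E′ = E + 2E = 3E = 207.
Each original face survives and each original vertex becomes one new face: F′ = F + V = 71.

71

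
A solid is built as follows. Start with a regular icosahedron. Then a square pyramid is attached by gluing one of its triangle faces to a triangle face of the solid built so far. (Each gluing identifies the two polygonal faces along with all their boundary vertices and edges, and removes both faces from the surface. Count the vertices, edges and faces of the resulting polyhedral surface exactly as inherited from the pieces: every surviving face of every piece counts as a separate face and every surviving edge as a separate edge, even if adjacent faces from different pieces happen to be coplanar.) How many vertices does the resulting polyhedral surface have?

14

A regular icosahedron: V=12, E=30, F=20.
Attach a square pyramid (V=5, E=8, F=5) along a 3-gon: merge 3 vertices and 3 edges, delete both glued faces → V=14, E=35, F=23.
Check: V − E + F = 14 − 35 + 23 = 2.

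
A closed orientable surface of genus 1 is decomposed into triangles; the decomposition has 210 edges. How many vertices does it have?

70

χ = 2 − 2·1 = 0, and every face is a triangle so 3F = 2E.
F = 2E/3 = 140. Then V = 0 + E − F = 0 + 210 − 140 = 70.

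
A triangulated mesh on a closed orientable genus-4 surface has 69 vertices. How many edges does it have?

225

χ = 2 − 2·4 = -6, and every face is a triangle so 3F = 2E.
V − E + F = -6 with E = 3F/2 gives 69 − (3/2 − 1)·F = -6, so F = 150 and E = 225.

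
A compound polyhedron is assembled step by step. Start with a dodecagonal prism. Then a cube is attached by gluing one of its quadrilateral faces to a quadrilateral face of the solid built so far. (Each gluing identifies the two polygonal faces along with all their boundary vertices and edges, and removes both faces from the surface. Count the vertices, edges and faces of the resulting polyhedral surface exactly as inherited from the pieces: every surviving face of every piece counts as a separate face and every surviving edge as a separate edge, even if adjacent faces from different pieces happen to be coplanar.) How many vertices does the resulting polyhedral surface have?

28

A dodecagonal prism: V=24, E=36, F=14.
Attach a cube (V=8, E=12, F=6) along a 4-gon: merge 4 vertices and 4 edges, delete both glued faces → V=28, E=44, F=18.
Check: V − E + F = 28 − 44 + 18 = 2.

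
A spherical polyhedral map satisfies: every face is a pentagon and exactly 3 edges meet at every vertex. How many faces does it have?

Each face has 5 edges and each edge borders two faces, so 2E = 5F.
Each vertex has degree 3, so 3V = 2E and hence V = 5F/3.
Euler: V − E + F = 2 ⇒ (5F/3) − (5F/2) + F = 2.
Multiply by 6: (10 − 15 + 6)F = 12, i.e. 1F = 12.
So F = 12, E = 5·12/2 = 30, V = 5·12/3 = 20.

12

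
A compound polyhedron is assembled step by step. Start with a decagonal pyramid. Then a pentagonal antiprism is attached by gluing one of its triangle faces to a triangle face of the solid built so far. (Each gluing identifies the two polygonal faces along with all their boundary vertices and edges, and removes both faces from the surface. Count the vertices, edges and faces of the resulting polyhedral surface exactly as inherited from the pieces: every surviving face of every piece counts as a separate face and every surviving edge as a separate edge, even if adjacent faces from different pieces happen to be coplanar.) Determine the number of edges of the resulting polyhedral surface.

37

A decagonal pyramid: V=11, E=20, F=11.
Attach a pentagonal antiprism (V=10, E=20, F=12) along a 3-gon: merge 3 vertices and 3 edges, delete both glued faces → V=18, E=37, F=21.
Check: V − E + F = 18 − 37 + 21 = 2.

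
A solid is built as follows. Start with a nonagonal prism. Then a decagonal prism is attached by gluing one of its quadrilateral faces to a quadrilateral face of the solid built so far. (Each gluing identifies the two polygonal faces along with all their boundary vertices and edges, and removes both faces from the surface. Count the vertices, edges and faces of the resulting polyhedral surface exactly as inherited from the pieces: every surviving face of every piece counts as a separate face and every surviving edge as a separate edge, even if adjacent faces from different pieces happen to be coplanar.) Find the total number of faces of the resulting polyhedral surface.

21

A nonagonal prism: V=18, E=27, F=11.
Attach a decagonal prism (V=20, E=30, F=12) along a 4-gon: merge 4 vertices and 4 edges, delete both glued faces → V=34, E=53, F=21.
Check: V − E + F = 34 − 53 + 21 = 2.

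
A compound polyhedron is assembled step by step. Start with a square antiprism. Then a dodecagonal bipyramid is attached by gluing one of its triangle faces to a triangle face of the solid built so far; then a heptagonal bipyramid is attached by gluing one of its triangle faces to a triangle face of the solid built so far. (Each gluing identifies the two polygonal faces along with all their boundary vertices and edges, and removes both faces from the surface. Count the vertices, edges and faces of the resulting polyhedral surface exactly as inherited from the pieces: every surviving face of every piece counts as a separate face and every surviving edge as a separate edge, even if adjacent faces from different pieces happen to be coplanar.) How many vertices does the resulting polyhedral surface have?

A square antiprism: V=8, E=16, F=10.
Attach a dodecagonal bipyramid (V=14, E=36, F=24) along a 3-gon: merge 3 vertices and 3 edges, delete both glued faces → V=19, E=49, F=32.
Attach a heptagonal bipyramid (V=9, E=21, F=14) along a 3-gon: merge 3 vertices and 3 edges, delete both glued faces → V=25, E=67, F=44.
Check: V − E + F = 25 − 67 + 44 = 2.

25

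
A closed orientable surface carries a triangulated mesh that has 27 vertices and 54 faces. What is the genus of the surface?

1

Every face is a triangle, so 2E = 3·54 = 162, giving E = 81.
χ = V − E + F = 27 − 81 + 54 = 0.
For a closed orientable surface χ = 2 − 2g, so g = (2 − (0))/2 = 1.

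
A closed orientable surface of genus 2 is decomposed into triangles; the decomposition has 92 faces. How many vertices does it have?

χ = 2 − 2·2 = -2, and every face is a triangle so 3F = 2E.
E = 3·92/2 = 138. Then V = -2 + E − F = -2 + 138 − 92 = 44.

44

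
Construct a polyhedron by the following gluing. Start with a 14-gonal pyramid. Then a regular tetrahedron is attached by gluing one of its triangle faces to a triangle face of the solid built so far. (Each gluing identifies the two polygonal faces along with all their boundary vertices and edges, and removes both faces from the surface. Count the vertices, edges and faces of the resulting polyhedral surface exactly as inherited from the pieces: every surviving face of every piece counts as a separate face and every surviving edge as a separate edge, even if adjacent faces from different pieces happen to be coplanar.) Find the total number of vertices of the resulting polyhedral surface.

A 14-gonal pyramid: V=15, E=28, F=15.
Attach a regular tetrahedron (V=4, E=6, F=4) along a 3-gon: merge 3 vertices and 3 edges, delete both glued faces → V=16, E=31, F=17.
Check: V − E + F = 16 − 31 + 17 = 2.

16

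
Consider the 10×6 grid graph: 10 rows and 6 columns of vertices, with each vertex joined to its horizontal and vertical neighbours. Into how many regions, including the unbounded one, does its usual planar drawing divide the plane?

46

The grid has V = 10·6 = 60 vertices and E = 10·5 + 6·9 = 104 edges.
F = 2 − V + E = 2 − 60 + 104 = 46.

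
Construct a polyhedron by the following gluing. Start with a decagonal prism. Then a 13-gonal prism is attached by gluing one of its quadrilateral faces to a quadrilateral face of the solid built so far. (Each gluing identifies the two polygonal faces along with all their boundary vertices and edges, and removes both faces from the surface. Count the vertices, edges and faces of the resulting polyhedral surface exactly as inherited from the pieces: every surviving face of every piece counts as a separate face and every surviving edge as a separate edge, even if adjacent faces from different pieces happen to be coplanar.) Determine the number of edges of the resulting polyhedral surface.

A decagonal prism: V=20, E=30, F=12.
Attach a 13-gonal prism (V=26, E=39, F=15) along a 4-gon: merge 4 vertices and 4 edges, delete both glued faces → V=42, E=65, F=25.
Check: V − E + F = 42 − 65 + 25 = 2.

65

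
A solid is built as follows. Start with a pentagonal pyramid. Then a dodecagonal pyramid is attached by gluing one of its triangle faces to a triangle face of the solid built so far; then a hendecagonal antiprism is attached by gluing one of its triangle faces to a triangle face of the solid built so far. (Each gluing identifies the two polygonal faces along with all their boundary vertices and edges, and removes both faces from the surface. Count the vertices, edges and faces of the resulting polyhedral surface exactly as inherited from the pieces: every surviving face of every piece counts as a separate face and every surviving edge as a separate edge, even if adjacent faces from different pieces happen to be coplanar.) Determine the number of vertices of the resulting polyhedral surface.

A pentagonal pyramid: V=6, E=10, F=6.
Attach a dodecagonal pyramid (V=13, E=24, F=13) along a 3-gon: merge 3 vertices and 3 edges, delete both glued faces → V=16, E=31, F=17.
Attach a hendecagonal antiprism (V=22, E=44, F=24) along a 3-gon: merge 3 vertices and 3 edges, delete both glued faces → V=35, E=72, F=39.
Check: V − E + F = 35 − 72 + 39 = 2.

35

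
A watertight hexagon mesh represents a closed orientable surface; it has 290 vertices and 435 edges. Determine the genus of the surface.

Every face is a hexagon and each edge borders two faces, so 6F = 2·435, giving F = 145.
χ = V − E + F = 290 − 435 + 145 = 0.
For a closed orientable surface χ = 2 − 2g, so g = (2 − (0))/2 = 1.

1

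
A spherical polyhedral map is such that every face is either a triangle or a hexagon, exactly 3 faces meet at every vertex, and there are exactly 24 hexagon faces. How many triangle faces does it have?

Let x be the number of triangles; then F = 24 + x.
Edge–face incidences: 2E = 6·24 + 3·x = 144 + 3x.
Every vertex has degree 3, so 3V = 2E.
Euler: V − E + F = 2 ⇒ (2E)/3 − E + (24 + x) = 2.
Multiply by 6: 2·(2E) − 3·(2E) + 6·(24 + x) = 12, i.e. 144 + 6x − (144 + 3x) = 12.
Collecting terms: 3x = 12, so x = 4.
Then 2E = 144 + 3·4 = 156, so E = 78, V = 2E/3 = 52, F = 24 + 4 = 28.

4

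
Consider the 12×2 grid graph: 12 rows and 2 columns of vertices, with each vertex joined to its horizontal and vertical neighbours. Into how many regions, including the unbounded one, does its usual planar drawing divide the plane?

The grid has V = 12·2 = 24 vertices and E = 12·1 + 2·11 = 34 edges.
F = 2 − V + E = 2 − 24 + 34 = 12.

12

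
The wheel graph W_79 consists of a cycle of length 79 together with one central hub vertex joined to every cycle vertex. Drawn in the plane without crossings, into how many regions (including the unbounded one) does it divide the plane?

W_79 has V = 79 + 1 = 80 vertices and E = 2·79 = 158 edges.
By Euler's formula F = 2 − V + E = 2 − 80 + 158 = 80.

80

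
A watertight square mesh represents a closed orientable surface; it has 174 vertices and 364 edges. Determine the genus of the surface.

5

Every face is a square and each edge borders two faces, so 4F = 2·364, giving F = 182.
χ = V − E + F = 174 − 364 + 182 = -8.
For a closed orientable surface χ = 2 − 2g, so g = (2 − (-8))/2 = 5.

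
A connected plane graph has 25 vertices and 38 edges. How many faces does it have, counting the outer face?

15

Euler's formula for a connected plane graph: V − E + F = 2, so F = 2 − 25 + 38 = 15.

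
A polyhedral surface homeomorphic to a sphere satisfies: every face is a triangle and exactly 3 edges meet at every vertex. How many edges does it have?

Each face has 3 edges and each edge borders two faces, so 2E = 3F.
Each vertex has degree 3, so 3V = 2E and hence V = 3F/3.
Euler: V − E + F = 2 ⇒ (3F/3) − (3F/2) + F = 2.
Multiply by 6: (6 − 9 + 6)F = 12, i.e. 3F = 12.
So F = 4, E = 3·4/2 = 6, V = 3·4/3 = 4.

6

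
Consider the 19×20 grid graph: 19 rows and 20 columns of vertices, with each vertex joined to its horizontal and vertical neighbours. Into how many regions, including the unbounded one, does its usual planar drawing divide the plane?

The grid has V = 19·20 = 380 vertices and E = 19·19 + 20·18 = 721 edges.
F = 2 − V + E = 2 − 380 + 721 = 343.

343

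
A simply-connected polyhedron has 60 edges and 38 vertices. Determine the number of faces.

24

Here V − E + F = 2.
F = 2 − V + E = 2 − 38 + 60 = 24.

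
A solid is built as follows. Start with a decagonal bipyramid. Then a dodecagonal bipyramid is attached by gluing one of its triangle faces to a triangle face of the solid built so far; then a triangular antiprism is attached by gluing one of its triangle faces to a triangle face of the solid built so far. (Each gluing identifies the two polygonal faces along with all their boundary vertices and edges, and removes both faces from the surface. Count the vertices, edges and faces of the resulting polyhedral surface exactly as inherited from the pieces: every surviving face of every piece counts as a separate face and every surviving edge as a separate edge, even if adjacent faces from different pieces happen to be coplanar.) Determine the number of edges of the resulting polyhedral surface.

A decagonal bipyramid: V=12, E=30, F=20.
Attach a dodecagonal bipyramid (V=14, E=36, F=24) along a 3-gon: merge 3 vertices and 3 edges, delete both glued faces → V=23, E=63, F=42.
Attach a triangular antiprism (V=6, E=12, F=8) along a 3-gon: merge 3 vertices and 3 edges, delete both glued faces → V=26, E=72, F=48.
Check: V − E + F = 26 − 72 + 48 = 2.

72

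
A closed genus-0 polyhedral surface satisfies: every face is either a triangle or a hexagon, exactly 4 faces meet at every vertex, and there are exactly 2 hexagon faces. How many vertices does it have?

12

Let x be the number of triangles; then F = 2 + x.
Edge–face incidences: 2E = 6·2 + 3·x = 12 + 3x.
Every vertex has degree 4, so 4V = 2E.
Euler: V − E + F = 2 ⇒ (2E)/4 − E + (2 + x) = 2.
Multiply by 8: 2·(2E) − 4·(2E) + 8·(2 + x) = 16, i.e. 16 + 8x − 2·(12 + 3x) = 16.
Collecting terms: 2x − 8 = 16, so 2x = 24, so x = 12.
Then 2E = 12 + 3·12 = 48, so E = 24, V = 2E/4 = 12, F = 2 + 12 = 14.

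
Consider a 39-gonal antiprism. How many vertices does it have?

An antiprism on an n-gon has two n-gon caps and 2n triangles: V = 2·39 = 78, E = 4·39 = 156, F = 2·39 + 2 = 80.

78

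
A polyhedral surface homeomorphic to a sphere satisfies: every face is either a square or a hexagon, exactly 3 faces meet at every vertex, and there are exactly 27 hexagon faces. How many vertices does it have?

62

Let x be the number of squares; then F = 27 + x.
Edge–face incidences: 2E = 6·27 + 4·x = 162 + 4x.
Every vertex has degree 3, so 3V = 2E.
Euler: V − E + F = 2 ⇒ (2E)/3 − E + (27 + x) = 2.
Multiply by 6: 2·(2E) − 3·(2E) + 6·(27 + x) = 12, i.e. 162 + 6x − (162 + 4x) = 12.
Collecting terms: 2x = 12, so x = 6.
Then 2E = 162 + 4·6 = 186, so E = 93, V = 2E/3 = 62, F = 27 + 6 = 33.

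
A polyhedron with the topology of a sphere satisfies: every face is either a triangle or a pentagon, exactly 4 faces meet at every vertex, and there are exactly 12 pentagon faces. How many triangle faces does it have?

20

Let x be the number of triangles; then F = 12 + x.
Edge–face incidences: 2E = 5·12 + 3·x = 60 + 3x.
Every vertex has degree 4, so 4V = 2E.
Euler: V − E + F = 2 ⇒ (2E)/4 − E + (12 + x) = 2.
Multiply by 8: 2·(2E) − 4·(2E) + 8·(12 + x) = 16, i.e. 96 + 8x − 2·(60 + 3x) = 16.
Collecting terms: 2x − 24 = 16, so 2x = 40, so x = 20.
Then 2E = 60 + 3·20 = 120, so E = 60, V = 2E/4 = 30, F = 12 + 20 = 32.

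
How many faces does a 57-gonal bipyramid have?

114

A bipyramid over an n-gon has 2n triangular faces and n + 2 vertices: V = 57 + 2 = 59, E = 3·57 = 171, F = 2·57 = 114.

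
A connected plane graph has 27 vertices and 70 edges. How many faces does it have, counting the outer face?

Euler's formula for a connected plane graph: V − E + F = 2, so F = 2 − 27 + 70 = 45.

45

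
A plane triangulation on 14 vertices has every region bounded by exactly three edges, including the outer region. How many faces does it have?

24

In a plane triangulation 3F = 2E and V − E + F = 2, so F = 2V − 4 = 2·14 − 4 = 24.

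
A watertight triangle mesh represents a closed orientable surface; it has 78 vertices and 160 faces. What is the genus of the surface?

Every face is a triangle, so 2E = 3·160 = 480, giving E = 240.
χ = V − E + F = 78 − 240 + 160 = -2.
For a closed orientable surface χ = 2 − 2g, so g = (2 − (-2))/2 = 2.

2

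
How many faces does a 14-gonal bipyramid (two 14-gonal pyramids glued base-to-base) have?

28

A bipyramid over an n-gon has 2n triangular faces and n + 2 vertices: V = 14 + 2 = 16, E = 3·14 = 42, F = 2·14 = 28.
Check: V − E + F = 16 − 42 + 28 = 2.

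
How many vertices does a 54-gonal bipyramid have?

A bipyramid over an n-gon has 2n triangular faces and n + 2 vertices: V = 54 + 2 = 56, E = 3·54 = 162, F = 2·54 = 108.

56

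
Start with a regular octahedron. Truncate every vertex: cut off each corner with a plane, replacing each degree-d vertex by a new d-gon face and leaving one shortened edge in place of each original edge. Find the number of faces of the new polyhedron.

14

The base solid has V = 6, E = 12, F = 8.
Truncation replaces each original edge-end by a new vertex, so V′ = 2E = 24.
Each original edge survives, and each old vertex of degree d contributes d new edges; summing degrees gives Σd = 2E, so E′ = E + 2E = 3E = 36.
Each original face survives and each original vertex becomes one new face: F′ = F + V = 14.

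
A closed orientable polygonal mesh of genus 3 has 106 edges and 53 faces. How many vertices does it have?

For a closed orientable surface of genus 3, χ = 2 − 2·3 = -4.
V = -4 + E − F = -4 + 106 − 53 = 49.

49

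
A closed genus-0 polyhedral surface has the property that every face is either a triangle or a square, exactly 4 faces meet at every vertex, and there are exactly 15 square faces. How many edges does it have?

42

Let x be the number of triangles; then F = 15 + x.
Edge–face incidences: 2E = 4·15 + 3·x = 60 + 3x.
Every vertex has degree 4, so 4V = 2E.
Euler: V − E + F = 2 ⇒ (2E)/4 − E + (15 + x) = 2.
Multiply by 8: 2·(2E) − 4·(2E) + 8·(15 + x) = 16, i.e. 120 + 8x − 2·(60 + 3x) = 16.
Collecting terms: 2x = 16, so x = 8.
Then 2E = 60 + 3·8 = 84, so E = 42, V = 2E/4 = 21, F = 15 + 8 = 23.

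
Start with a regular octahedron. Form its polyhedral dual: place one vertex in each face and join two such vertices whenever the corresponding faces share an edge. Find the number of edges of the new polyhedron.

The base solid has V = 6, E = 12, F = 8.
The dual swaps V and F and preserves E: V′ = F = 8, E′ = E = 12, F′ = V = 6.

12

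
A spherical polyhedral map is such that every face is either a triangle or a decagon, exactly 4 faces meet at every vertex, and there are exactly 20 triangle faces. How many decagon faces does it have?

Let x be the number of decagons; then F = 20 + x.
Edge–face incidences: 2E = 3·20 + 10·x = 60 + 10x.
Every vertex has degree 4, so 4V = 2E.
Euler: V − E + F = 2 ⇒ (2E)/4 − E + (20 + x) = 2.
Multiply by 8: 2·(2E) − 4·(2E) + 8·(20 + x) = 16, i.e. 160 + 8x − 2·(60 + 10x) = 16.
Collecting terms: −12x + 40 = 16, so −12x = −24, so x = 2.
Then 2E = 60 + 10·2 = 80, so E = 40, V = 2E/4 = 20, F = 20 + 2 = 22.

2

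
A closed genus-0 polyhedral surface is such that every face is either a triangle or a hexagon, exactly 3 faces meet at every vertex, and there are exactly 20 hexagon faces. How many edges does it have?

66

Let x be the number of triangles; then F = 20 + x.
Edge–face incidences: 2E = 6·20 + 3·x = 120 + 3x.
Every vertex has degree 3, so 3V = 2E.
Euler: V − E + F = 2 ⇒ (2E)/3 − E + (20 + x) = 2.
Multiply by 6: 2·(2E) − 3·(2E) + 6·(20 + x) = 12, i.e. 120 + 6x − (120 + 3x) = 12.
Collecting terms: 3x = 12, so x = 4.
Then 2E = 120 + 3·4 = 132, so E = 66, V = 2E/3 = 44, F = 20 + 4 = 24.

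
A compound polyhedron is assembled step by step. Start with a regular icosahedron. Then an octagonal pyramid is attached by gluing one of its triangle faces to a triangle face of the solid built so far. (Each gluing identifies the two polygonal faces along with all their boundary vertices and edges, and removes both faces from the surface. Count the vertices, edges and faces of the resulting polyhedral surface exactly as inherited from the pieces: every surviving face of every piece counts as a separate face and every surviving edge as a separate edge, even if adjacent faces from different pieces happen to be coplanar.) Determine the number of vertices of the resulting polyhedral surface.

A regular icosahedron: V=12, E=30, F=20.
Attach an octagonal pyramid (V=9, E=16, F=9) along a 3-gon: merge 3 vertices and 3 edges, delete both glued faces → V=18, E=43, F=27.
Check: V − E + F = 18 − 43 + 27 = 2.

18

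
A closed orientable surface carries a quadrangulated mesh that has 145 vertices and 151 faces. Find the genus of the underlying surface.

Every face is a square, so 2E = 4·151 = 604, giving E = 302.
χ = V − E + F = 145 − 302 + 151 = -6.
For a closed orientable surface χ = 2 − 2g, so g = (2 − (-6))/2 = 4.

4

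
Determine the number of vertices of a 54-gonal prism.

108

A prism on an n-gon has two n-gon bases and n rectangular sides: V = 2·54 = 108, E = 3·54 = 162, F = 54 + 2 = 56.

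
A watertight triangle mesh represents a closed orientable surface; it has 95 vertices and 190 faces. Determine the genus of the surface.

Every face is a triangle, so 2E = 3·190 = 570, giving E = 285.
χ = V − E + F = 95 − 285 + 190 = 0.
For a closed orientable surface χ = 2 − 2g, so g = (2 − (0))/2 = 1.

1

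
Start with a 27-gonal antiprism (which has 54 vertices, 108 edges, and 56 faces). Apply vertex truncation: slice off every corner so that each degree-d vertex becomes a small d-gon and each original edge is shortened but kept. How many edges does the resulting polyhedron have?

324

Truncation replaces each original edge-end by a new vertex, so V′ = 2E = 216.
Each original edge survives, and each old vertex of degree d contributes d new edges; summing degrees gives Σd = 2E, so E′ = E + 2E = 3E = 324.
Each original face survives and each original vertex becomes one new face: F′ = F + V = 110.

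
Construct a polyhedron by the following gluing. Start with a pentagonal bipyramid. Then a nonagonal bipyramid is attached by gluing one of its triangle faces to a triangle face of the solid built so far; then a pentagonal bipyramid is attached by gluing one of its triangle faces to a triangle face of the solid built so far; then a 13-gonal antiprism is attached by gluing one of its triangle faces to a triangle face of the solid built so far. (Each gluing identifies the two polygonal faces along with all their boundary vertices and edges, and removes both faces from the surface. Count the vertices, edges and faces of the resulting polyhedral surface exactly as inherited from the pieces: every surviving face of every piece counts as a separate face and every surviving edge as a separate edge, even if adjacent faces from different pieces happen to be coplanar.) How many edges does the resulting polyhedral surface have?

100

A pentagonal bipyramid: V=7, E=15, F=10.
Attach a nonagonal bipyramid (V=11, E=27, F=18) along a 3-gon: merge 3 vertices and 3 edges, delete both glued faces → V=15, E=39, F=26.
Attach a pentagonal bipyramid (V=7, E=15, F=10) along a 3-gon: merge 3 vertices and 3 edges, delete both glued faces → V=19, E=51, F=34.
Attach a 13-gonal antiprism (V=26, E=52, F=28) along a 3-gon: merge 3 vertices and 3 edges, delete both glued faces → V=42, E=100, F=60.
Check: V − E + F = 42 − 100 + 60 = 2.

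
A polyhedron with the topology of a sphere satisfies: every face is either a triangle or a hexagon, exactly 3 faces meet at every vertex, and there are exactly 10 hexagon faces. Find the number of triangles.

4

Let x be the number of triangles; then F = 10 + x.
Edge–face incidences: 2E = 6·10 + 3·x = 60 + 3x.
Every vertex has degree 3, so 3V = 2E.
Euler: V − E + F = 2 ⇒ (2E)/3 − E + (10 + x) = 2.
Multiply by 6: 2·(2E) − 3·(2E) + 6·(10 + x) = 12, i.e. 60 + 6x − (60 + 3x) = 12.
Collecting terms: 3x = 12, so x = 4.
Then 2E = 60 + 3·4 = 72, so E = 36, V = 2E/3 = 24, F = 10 + 4 = 14.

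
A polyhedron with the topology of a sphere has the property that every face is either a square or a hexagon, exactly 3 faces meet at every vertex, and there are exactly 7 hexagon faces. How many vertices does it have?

Let x be the number of squares; then F = 7 + x.
Edge–face incidences: 2E = 6·7 + 4·x = 42 + 4x.
Every vertex has degree 3, so 3V = 2E.
Euler: V − E + F = 2 ⇒ (2E)/3 − E + (7 + x) = 2.
Multiply by 6: 2·(2E) − 3·(2E) + 6·(7 + x) = 12, i.e. 42 + 6x − (42 + 4x) = 12.
Collecting terms: 2x = 12, so x = 6.
Then 2E = 42 + 4·6 = 66, so E = 33, V = 2E/3 = 22, F = 7 + 6 = 13.

22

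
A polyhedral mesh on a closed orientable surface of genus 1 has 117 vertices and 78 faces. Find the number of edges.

For a closed orientable surface of genus 1, χ = 2 − 2·1 = 0.
E = V + F − (0) = 117 + 78 − (0) = 195.

195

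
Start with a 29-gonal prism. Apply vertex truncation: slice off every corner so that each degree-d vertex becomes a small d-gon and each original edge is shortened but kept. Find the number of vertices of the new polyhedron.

174

The base solid has V = 58, E = 87, F = 31.
Truncation replaces each original edge-end by a new vertex, so V′ = 2E = 174.
Each original edge survives, and each old vertex of degree d contributes d new edges; summing degrees gives Σd = 2E, so E′ = E + 2E = 3E = 261.
Each original face survives and each original vertex becomes one new face: F′ = F + V = 89.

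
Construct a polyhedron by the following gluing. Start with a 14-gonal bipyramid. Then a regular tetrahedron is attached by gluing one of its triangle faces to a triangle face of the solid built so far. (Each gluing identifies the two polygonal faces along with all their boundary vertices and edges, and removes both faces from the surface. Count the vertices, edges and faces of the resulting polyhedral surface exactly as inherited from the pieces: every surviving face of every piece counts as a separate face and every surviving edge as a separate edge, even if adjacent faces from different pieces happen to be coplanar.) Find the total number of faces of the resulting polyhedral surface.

A 14-gonal bipyramid: V=16, E=42, F=28.
Attach a regular tetrahedron (V=4, E=6, F=4) along a 3-gon: merge 3 vertices and 3 edges, delete both glued faces → V=17, E=45, F=30.
Check: V − E + F = 17 − 45 + 30 = 2.

30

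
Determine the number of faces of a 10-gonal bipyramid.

20

A bipyramid over an n-gon has 2n triangular faces and n + 2 vertices: V = 10 + 2 = 12, E = 3·10 = 30, F = 2·10 = 20.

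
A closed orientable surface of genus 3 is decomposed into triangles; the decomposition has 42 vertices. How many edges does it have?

χ = 2 − 2·3 = -4, and every face is a triangle so 3F = 2E.
V − E + F = -4 with E = 3F/2 gives 42 − (3/2 − 1)·F = -4, so F = 92 and E = 138.

138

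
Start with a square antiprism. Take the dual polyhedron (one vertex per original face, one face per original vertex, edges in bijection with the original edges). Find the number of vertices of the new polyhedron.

10

The base solid has V = 8, E = 16, F = 10.
The dual swaps V and F and preserves E: V′ = F = 10, E′ = E = 16, F′ = V = 8.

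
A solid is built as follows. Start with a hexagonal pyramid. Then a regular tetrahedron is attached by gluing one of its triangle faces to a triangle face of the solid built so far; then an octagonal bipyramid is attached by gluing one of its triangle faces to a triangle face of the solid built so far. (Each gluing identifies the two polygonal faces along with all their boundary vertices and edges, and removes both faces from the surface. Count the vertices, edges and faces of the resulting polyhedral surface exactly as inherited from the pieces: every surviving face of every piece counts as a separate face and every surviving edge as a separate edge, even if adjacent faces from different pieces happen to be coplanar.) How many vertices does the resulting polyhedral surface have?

15

A hexagonal pyramid: V=7, E=12, F=7.
Attach a regular tetrahedron (V=4, E=6, F=4) along a 3-gon: merge 3 vertices and 3 edges, delete both glued faces → V=8, E=15, F=9.
Attach an octagonal bipyramid (V=10, E=24, F=16) along a 3-gon: merge 3 vertices and 3 edges, delete both glued faces → V=15, E=36, F=23.
Check: V − E + F = 15 − 36 + 23 = 2.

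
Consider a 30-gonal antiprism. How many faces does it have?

An antiprism on an n-gon has two n-gon caps and 2n triangles: V = 2·30 = 60, E = 4·30 = 120, F = 2·30 + 2 = 62.

62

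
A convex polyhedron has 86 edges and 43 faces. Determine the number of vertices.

Here V − E + F = 2.
V = 2 + E − F = 2 + 86 − 43 = 45.

45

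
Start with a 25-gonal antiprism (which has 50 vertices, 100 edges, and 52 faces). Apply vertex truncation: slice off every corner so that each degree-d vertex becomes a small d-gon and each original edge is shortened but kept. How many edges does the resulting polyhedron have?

Truncation replaces each original edge-end by a new vertex, so V′ = 2E = 200.
Each original edge survives, and each old vertex of degree d contributes d new edges; summing degrees gives Σd = 2E, so E′ = E + 2E = 3E = 300.
Each original face survives and each original vertex becomes one new face: F′ = F + V = 102.

300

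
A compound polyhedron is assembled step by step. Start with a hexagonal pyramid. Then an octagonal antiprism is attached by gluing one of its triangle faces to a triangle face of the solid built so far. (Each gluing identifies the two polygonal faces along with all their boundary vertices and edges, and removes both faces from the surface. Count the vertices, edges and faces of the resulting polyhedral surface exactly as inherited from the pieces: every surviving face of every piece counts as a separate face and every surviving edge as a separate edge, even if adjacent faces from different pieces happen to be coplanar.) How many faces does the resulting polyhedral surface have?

23

A hexagonal pyramid: V=7, E=12, F=7.
Attach an octagonal antiprism (V=16, E=32, F=18) along a 3-gon: merge 3 vertices and 3 edges, delete both glued faces → V=20, E=41, F=23.
Check: V − E + F = 20 − 41 + 23 = 2.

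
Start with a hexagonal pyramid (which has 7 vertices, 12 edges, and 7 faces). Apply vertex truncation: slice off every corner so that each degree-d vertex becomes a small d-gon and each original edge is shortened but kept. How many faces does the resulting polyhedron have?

Truncation replaces each original edge-end by a new vertex, so V′ = 2E = 24.
Each original edge survives, and each old vertex of degree d contributes d new edges; summing degrees gives Σd = 2E, so E′ = E + 2E = 3E = 36.
Each original face survives and each original vertex becomes one new face: F′ = F + V = 14.

14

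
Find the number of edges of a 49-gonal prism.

A prism on an n-gon has two n-gon bases and n rectangular sides: V = 2·49 = 98, E = 3·49 = 147, F = 49 + 2 = 51.
Check: V − E + F = 98 − 147 + 51 = 2.

147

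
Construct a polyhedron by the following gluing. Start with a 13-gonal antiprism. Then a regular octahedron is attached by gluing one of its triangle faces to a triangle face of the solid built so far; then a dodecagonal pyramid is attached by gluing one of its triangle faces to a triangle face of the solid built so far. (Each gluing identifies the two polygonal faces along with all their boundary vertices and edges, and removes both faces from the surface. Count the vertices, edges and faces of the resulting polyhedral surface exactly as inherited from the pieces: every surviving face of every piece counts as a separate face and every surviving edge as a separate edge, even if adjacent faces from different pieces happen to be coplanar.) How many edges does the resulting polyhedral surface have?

82

A 13-gonal antiprism: V=26, E=52, F=28.
Attach a regular octahedron (V=6, E=12, F=8) along a 3-gon: merge 3 vertices and 3 edges, delete both glued faces → V=29, E=61, F=34.
Attach a dodecagonal pyramid (V=13, E=24, F=13) along a 3-gon: merge 3 vertices and 3 edges, delete both glued faces → V=39, E=82, F=45.
Check: V − E + F = 39 − 82 + 45 = 2.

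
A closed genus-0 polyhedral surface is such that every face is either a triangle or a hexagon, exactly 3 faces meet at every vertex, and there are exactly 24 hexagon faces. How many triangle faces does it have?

Let x be the number of triangles; then F = 24 + x.
Edge–face incidences: 2E = 6·24 + 3·x = 144 + 3x.
Every vertex has degree 3, so 3V = 2E.
Euler: V − E + F = 2 ⇒ (2E)/3 − E + (24 + x) = 2.
Multiply by 6: 2·(2E) − 3·(2E) + 6·(24 + x) = 12, i.e. 144 + 6x − (144 + 3x) = 12.
Collecting terms: 3x = 12, so x = 4.
Then 2E = 144 + 3·4 = 156, so E = 78, V = 2E/3 = 52, F = 24 + 4 = 28.

4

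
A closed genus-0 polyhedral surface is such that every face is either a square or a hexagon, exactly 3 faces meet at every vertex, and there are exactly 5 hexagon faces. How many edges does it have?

27

Let x be the number of squares; then F = 5 + x.
Edge–face incidences: 2E = 6·5 + 4·x = 30 + 4x.
Every vertex has degree 3, so 3V = 2E.
Euler: V − E + F = 2 ⇒ (2E)/3 − E + (5 + x) = 2.
Multiply by 6: 2·(2E) − 3·(2E) + 6·(5 + x) = 12, i.e. 30 + 6x − (30 + 4x) = 12.
Collecting terms: 2x = 12, so x = 6.
Then 2E = 30 + 4·6 = 54, so E = 27, V = 2E/3 = 18, F = 5 + 6 = 11.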